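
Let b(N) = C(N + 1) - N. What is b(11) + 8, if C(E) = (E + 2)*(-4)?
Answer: -59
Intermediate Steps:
C(E) = -8 - 4*E (C(E) = (2 + E)*(-4) = -8 - 4*E)
b(N) = -12 - 5*N (b(N) = (-8 - 4*(N + 1)) - N = (-8 - 4*(1 + N)) - N = (-8 + (-4 - 4*N)) - N = (-12 - 4*N) - N = -12 - 5*N)
b(11) + 8 = (-12 - 5*11) + 8 = (-12 - 55) + 8 = -67 + 8 = -59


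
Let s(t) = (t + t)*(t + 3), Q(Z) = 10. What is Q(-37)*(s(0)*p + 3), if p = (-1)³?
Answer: 30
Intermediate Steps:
p = -1
s(t) = 2*t*(3 + t) (s(t) = (2*t)*(3 + t) = 2*t*(3 + t))
Q(-37)*(s(0)*p + 3) = 10*((2*0*(3 + 0))*(-1) + 3) = 10*((2*0*3)*(-1) + 3) = 10*(0*(-1) + 3) = 10*(0 + 3) = 10*3 = 30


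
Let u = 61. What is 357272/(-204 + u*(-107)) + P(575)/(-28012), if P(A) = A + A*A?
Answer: -3059302616/47137193 ≈ -64.902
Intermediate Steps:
P(A) = A + A²
357272/(-204 + u*(-107)) + P(575)/(-28012) = 357272/(-204 + 61*(-107)) + (575*(1 + 575))/(-28012) = 357272/(-204 - 6527) + (575*576)*(-1/28012) = 357272/(-6731) + 331200*(-1/28012) = 357272*(-1/6731) - 82800/7003 = -357272/6731 - 82800/7003 = -3059302616/47137193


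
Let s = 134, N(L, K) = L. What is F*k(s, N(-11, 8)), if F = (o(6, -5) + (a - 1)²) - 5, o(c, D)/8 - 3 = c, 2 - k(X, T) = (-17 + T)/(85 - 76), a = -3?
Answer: 3818/9 ≈ 424.22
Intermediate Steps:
k(X, T) = 35/9 - T/9 (k(X, T) = 2 - (-17 + T)/(85 - 76) = 2 - (-17 + T)/9 = 2 - (-17/9 + T/9) = 2 + (17/9 - T/9) = 35/9 - T/9)
o(c, D) = 24 + 8*c
F = 83 (F = ((24 + 8*6) + (-3 - 1)²) - 5 = ((24 + 48) + (-4)²) - 5 = (72 + 16) - 5 = 88 - 5 = 83)
F*k(s, N(-11, 8)) = 83*(35/9 - ⅑*(-11)) = 83*(35/9 + 11/9) = 83*(46/9) = 3818/9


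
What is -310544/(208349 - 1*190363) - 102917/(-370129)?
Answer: -56545137507/3328570097 ≈ -16.988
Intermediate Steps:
-310544/(208349 - 1*190363) - 102917/(-370129) = -310544/(208349 - 190363) - 102917*(-1/370129) = -310544/17986 + 102917/370129 = -310544*1/17986 + 102917/370129 = -155272/8993 + 102917/370129 = -56545137507/3328570097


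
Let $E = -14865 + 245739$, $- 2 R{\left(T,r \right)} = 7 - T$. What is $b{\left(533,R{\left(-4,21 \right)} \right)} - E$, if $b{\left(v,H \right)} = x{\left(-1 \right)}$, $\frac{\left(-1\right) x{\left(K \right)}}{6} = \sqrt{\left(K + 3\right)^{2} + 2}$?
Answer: $-230874 - 6 \sqrt{6} \approx -2.3089 \cdot 10^{5}$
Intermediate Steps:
$R{\left(T,r \right)} = - \frac{7}{2} + \frac{T}{2}$ ($R{\left(T,r \right)} = - \frac{7 - T}{2} = - \frac{7}{2} + \frac{T}{2}$)
$x{\left(K \right)} = - 6 \sqrt{2 + \left(3 + K\right)^{2}}$ ($x{\left(K \right)} = - 6 \sqrt{\left(K + 3\right)^{2} + 2} = - 6 \sqrt{\left(3 + K\right)^{2} + 2} = - 6 \sqrt{2 + \left(3 + K\right)^{2}}$)
$E = 230874$
$b{\left(v,H \right)} = - 6 \sqrt{6}$ ($b{\left(v,H \right)} = - 6 \sqrt{2 + \left(3 - 1\right)^{2}} = - 6 \sqrt{2 + 2^{2}} = - 6 \sqrt{2 + 4} = - 6 \sqrt{6}$)
$b{\left(533,R{\left(-4,21 \right)} \right)} - E = - 6 \sqrt{6} - 230874 = -230874 - 6 \sqrt{6}$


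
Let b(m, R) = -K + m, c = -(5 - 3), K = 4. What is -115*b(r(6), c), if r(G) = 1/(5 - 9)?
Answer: 1955/4 ≈ 488.75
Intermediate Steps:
r(G) = -¼ (r(G) = 1/(-4) = -¼)
c = -2 (c = -1*2 = -2)
b(m, R) = -4 + m (b(m, R) = -1*4 + m = -4 + m)
-115*b(r(6), c) = -115*(-4 - ¼) = -115*(-17/4) = 1955/4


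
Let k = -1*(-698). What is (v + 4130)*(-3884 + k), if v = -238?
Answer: -12399912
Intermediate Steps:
k = 698
(v + 4130)*(-3884 + k) = (-238 + 4130)*(-3884 + 698) = 3892*(-3186) = -12399912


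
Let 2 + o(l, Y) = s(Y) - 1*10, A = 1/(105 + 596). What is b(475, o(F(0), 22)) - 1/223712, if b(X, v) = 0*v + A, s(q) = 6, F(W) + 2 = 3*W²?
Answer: 223011/156822112 ≈ 0.0014221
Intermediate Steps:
F(W) = -2 + 3*W²
A = 1/701 ≈ 0.0014265
o(l, Y) = -6 (o(l, Y) = -2 + (6 - 1*10) = -2 + (6 - 10) = -2 - 4 = -6)
b(X, v) = 1/701 (b(X, v) = 0*v + 1/701 = 0 + 1/701 = 1/701)
b(475, o(F(0), 22)) - 1/223712 = 1/701 - 1/223712 = 223011/156822112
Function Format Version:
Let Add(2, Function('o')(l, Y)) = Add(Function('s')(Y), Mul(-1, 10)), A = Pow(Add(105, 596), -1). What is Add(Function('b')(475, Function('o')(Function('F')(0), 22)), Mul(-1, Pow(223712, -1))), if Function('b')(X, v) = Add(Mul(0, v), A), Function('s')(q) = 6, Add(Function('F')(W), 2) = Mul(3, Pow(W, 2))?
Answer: Rational(223011, 156822112) ≈ 0.0014221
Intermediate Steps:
Function('F')(W) = Add(-2, Mul(3, Pow(W, 2)))
A = Rational(1, 701) (A = Pow(701, -1) = Rational(1, 701) ≈ 0.0014265)
Function('o')(l, Y) = -6 (Function('o')(l, Y) = Add(-2, Add(6, Mul(-1, 10))) = Add(-2, Add(6, -10)) = Add(-2, -4) = -6)
Function('b')(X, v) = Rational(1, 701) (Function('b')(X, v) = Add(Mul(0, v), Rational(1, 701)) = Add(0, Rational(1, 701)) = Rational(1, 701))
Add(Function('b')(475, Function('o')(Function('F')(0), 22)), Mul(-1, Pow(223712, -1))) = Add(Rational(1, 701), Mul(-1, Pow(223712, -1))) = Add(Rational(1, 701), Mul(-1, Rational(1, 223712))) = Add(Rational(1, 701), Rational(-1, 223712)) = Rational(223011, 156822112)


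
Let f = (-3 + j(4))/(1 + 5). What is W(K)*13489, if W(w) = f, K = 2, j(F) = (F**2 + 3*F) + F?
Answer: 391181/6 ≈ 65197.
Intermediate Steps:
j(F) = F**2 + 4*F
f = 29/6 (f = (-3 + 4*(4 + 4))/(1 + 5) = (-3 + 4*8)/6 = (-3 + 32)*(1/6) = 29*(1/6) = 29/6 ≈ 4.8333)
W(w) = 29/6
W(K)*13489 = (29/6)*13489 = 391181/6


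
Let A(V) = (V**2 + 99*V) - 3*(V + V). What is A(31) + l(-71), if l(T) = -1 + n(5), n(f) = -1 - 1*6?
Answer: 3836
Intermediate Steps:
n(f) = -7 (n(f) = -1 - 6 = -7)
A(V) = V**2 + 93*V (A(V) = (V**2 + 99*V) - 6*V = V**2 + 93*V)
l(T) = -8 (l(T) = -1 - 7 = -8)
A(31) + l(-71) = 31*(93 + 31) - 8 = 31*124 - 8 = 3844 - 8 = 3836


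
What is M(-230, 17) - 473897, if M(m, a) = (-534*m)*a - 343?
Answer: 1613700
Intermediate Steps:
M(m, a) = -343 - 534*a*m (M(m, a) = -534*a*m - 343 = -343 - 534*a*m)
M(-230, 17) - 473897 = (-343 - 534*17*(-230)) - 473897 = (-343 + 2087940) - 473897 = 2087597 - 473897 = 1613700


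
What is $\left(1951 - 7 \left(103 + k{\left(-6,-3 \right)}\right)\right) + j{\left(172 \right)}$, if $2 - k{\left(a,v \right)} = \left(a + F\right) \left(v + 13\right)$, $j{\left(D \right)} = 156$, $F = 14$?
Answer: $1932$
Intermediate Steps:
$k{\left(a,v \right)} = 2 - \left(13 + v\right) \left(14 + a\right)$ ($k{\left(a,v \right)} = 2 - \left(a + 14\right) \left(v + 13\right) = 2 - \left(14 + a\right) \left(13 + v\right) = 2 - \left(13 + v\right) \left(14 + a\right)$)
$\left(1951 - 7 \left(103 + k{\left(-6,-3 \right)}\right)\right) + j{\left(172 \right)} = \left(1951 - 7 \left(103 - \left(60 + 18\right)\right)\right) + 156 = \left(1951 - 7 \left(103 + \left(-180 + 42 + 78 - 18\right)\right)\right) + 156 = \left(1951 - 7 \left(103 - 78\right)\right) + 156 = \left(1951 - 175\right) + 156 = 1776 + 156 = 1932$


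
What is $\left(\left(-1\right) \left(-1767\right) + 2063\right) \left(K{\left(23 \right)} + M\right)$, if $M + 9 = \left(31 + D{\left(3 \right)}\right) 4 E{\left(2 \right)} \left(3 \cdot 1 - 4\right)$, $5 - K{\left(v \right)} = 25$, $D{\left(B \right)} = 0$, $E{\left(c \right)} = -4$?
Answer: $1788610$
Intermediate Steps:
$K{\left(v \right)} = -20$ ($K{\left(v \right)} = 5 - 25 = -20$)
$M = 487$ ($M = -9 + \left(31 + 0\right) 4 \left(-4\right) \left(3 \cdot 1 - 4\right) = -9 + 31 \left(- 16 \left(3 - 4\right)\right) = -9 + 31 \left(\left(-16\right) \left(-1\right)\right) = -9 + 31 \cdot 16 = -9 + 496 = 487$)
$\left(\left(-1\right) \left(-1767\right) + 2063\right) \left(K{\left(23 \right)} + M\right) = \left(\left(-1\right) \left(-1767\right) + 2063\right) \left(-20 + 487\right) = \left(1767 + 2063\right) 467 = 3830 \cdot 467 = 1788610$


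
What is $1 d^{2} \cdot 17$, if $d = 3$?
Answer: $153$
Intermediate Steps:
$1 d^{2} \cdot 17 = 1 \cdot 3^{2} \cdot 17 = 1 \cdot 9 \cdot 17 = 9 \cdot 17 = 153$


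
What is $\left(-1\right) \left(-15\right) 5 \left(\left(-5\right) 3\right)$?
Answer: $-1125$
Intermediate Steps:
$\left(-1\right) \left(-15\right) 5 \left(\left(-5\right) 3\right) = 15 \cdot 5 \left(-15\right) = 75 \left(-15\right) = -1125$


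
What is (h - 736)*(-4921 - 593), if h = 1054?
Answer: -1753452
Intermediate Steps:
(h - 736)*(-4921 - 593) = (1054 - 736)*(-4921 - 593) = 318*(-5514) = -1753452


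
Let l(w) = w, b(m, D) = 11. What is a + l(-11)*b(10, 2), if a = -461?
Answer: -582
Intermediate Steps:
a + l(-11)*b(10, 2) = -461 - 11*11 = -461 - 121 = -582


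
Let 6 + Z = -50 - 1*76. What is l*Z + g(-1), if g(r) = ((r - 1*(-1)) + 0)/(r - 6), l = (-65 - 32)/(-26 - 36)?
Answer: -6402/31 ≈ -206.52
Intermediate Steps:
l = 97/62 (l = -97/(-62) = -97*(-1/62) = 97/62 ≈ 1.5645)
Z = -132 (Z = -6 + (-50 - 1*76) = -6 + (-50 - 76) = -6 - 126 = -132)
g(r) = (1 + r)/(-6 + r) (g(r) = ((r + 1) + 0)/(-6 + r) = ((1 + r) + 0)/(-6 + r) = (1 + r)/(-6 + r))
l*Z + g(-1) = (97/62)*(-132) + (1 - 1)/(-6 - 1) = -6402/31 + 0/(-7) = -6402/31 - 1/7*0 = -6402/31 + 0 = -6402/31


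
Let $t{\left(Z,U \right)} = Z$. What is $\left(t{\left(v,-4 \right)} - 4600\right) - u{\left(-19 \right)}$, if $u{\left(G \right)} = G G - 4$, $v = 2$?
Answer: $-4955$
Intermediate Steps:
$u{\left(G \right)} = -4 + G^{2}$ ($u{\left(G \right)} = G^{2} - 4 = -4 + G^{2}$)
$\left(t{\left(v,-4 \right)} - 4600\right) - u{\left(-19 \right)} = \left(2 - 4600\right) - \left(-4 + \left(-19\right)^{2}\right) = \left(2 - 4600\right) - \left(-4 + 361\right) = -4598 - 357 = -4955$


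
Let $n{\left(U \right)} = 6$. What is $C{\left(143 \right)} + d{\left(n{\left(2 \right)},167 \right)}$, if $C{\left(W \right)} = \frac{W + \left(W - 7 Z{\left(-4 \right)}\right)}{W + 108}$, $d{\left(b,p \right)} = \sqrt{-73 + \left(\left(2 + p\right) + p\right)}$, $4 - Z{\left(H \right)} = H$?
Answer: $\frac{230}{251} + \sqrt{263} \approx 17.134$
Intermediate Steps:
$Z{\left(H \right)} = 4 - H$
$d{\left(b,p \right)} = \sqrt{-71 + 2 p}$ ($d{\left(b,p \right)} = \sqrt{-73 + \left(2 + 2 p\right)} = \sqrt{-71 + 2 p}$)
$C{\left(W \right)} = \frac{-56 + 2 W}{108 + W}$ ($C{\left(W \right)} = \frac{W + \left(W - 7 \left(4 - -4\right)\right)}{W + 108} = \frac{W + \left(W - 7 \left(4 + 4\right)\right)}{108 + W} = \frac{W + \left(W - 56\right)}{108 + W} = \frac{W + \left(-56 + W\right)}{108 + W} = \frac{-56 + 2 W}{108 + W}$)
$C{\left(143 \right)} + d{\left(n{\left(2 \right)},167 \right)} = \frac{2 \left(-28 + 143\right)}{108 + 143} + \sqrt{-71 + 2 \cdot 167} = 2 \cdot \frac{1}{251} \cdot 115 + \sqrt{-71 + 334} = 2 \cdot \frac{1}{251} \cdot 115 + \sqrt{263} = \frac{230}{251} + \sqrt{263}$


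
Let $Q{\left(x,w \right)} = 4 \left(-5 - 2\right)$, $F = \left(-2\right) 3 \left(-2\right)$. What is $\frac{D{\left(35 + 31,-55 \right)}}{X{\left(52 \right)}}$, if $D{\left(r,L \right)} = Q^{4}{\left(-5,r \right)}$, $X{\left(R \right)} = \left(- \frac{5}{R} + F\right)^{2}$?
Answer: $\frac{1662029824}{383161} \approx 4337.7$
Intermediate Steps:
$F = 12$ ($F = \left(-6\right) \left(-2\right) = 12$)
$Q{\left(x,w \right)} = -28$ ($Q{\left(x,w \right)} = 4 \left(-7\right) = -28$)
$X{\left(R \right)} = \left(12 - \frac{5}{R}\right)^{2}$ ($X{\left(R \right)} = \left(- \frac{5}{R} + 12\right)^{2} = \left(12 - \frac{5}{R}\right)^{2}$)
$D{\left(r,L \right)} = 614656$ ($D{\left(r,L \right)} = \left(-28\right)^{4} = 614656$)
$\frac{D{\left(35 + 31,-55 \right)}}{X{\left(52 \right)}} = \frac{614656}{\frac{1}{2704} \left(-5 + 12 \cdot 52\right)^{2}} = \frac{614656}{\frac{1}{2704} \left(-5 + 624\right)^{2}} = \frac{614656}{\frac{1}{2704} \cdot 619^{2}} = \frac{614656}{\frac{1}{2704} \cdot 383161} = \frac{614656}{\frac{383161}{2704}} = 614656 \cdot \frac{2704}{383161} = \frac{1662029824}{383161}$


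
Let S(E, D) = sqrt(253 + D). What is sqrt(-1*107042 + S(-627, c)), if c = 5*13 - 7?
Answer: sqrt(-107042 + sqrt(311)) ≈ 327.15*I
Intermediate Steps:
c = 58 (c = 65 - 7 = 58)
sqrt(-1*107042 + S(-627, c)) = sqrt(-1*107042 + sqrt(253 + 58)) = sqrt(-107042 + sqrt(311))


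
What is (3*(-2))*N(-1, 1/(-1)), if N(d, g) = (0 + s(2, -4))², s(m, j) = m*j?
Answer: -384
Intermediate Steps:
s(m, j) = j*m
N(d, g) = 64 (N(d, g) = (0 - 4*2)² = (0 - 8)² = (-8)² = 64)
(3*(-2))*N(-1, 1/(-1)) = (3*(-2))*64 = -6*64 = -384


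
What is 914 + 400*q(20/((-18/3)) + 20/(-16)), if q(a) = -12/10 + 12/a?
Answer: -6746/11 ≈ -613.27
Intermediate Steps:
q(a) = -6/5 + 12/a (q(a) = -12*1/10 + 12/a = -6/5 + 12/a)
914 + 400*q(20/((-18/3)) + 20/(-16)) = 914 + 400*(-6/5 + 12/(20/((-18/3)) + 20/(-16))) = 914 + 400*(-6/5 + 12/(20/((-18*1/3)) + 20*(-1/16))) = 914 + 400*(-6/5 + 12/(20/(-6) - 5/4)) = 914 + 400*(-6/5 + 12/(20*(-1/6) - 5/4)) = 914 + 400*(-6/5 + 12/(-10/3 - 5/4)) = 914 + 400*(-6/5 + 12/(-55/12)) = 914 + 400*(-6/5 + 12*(-12/55)) = 914 + 400*(-6/5 - 144/55) = 914 + 400*(-42/11) = 914 - 16800/11 = -6746/11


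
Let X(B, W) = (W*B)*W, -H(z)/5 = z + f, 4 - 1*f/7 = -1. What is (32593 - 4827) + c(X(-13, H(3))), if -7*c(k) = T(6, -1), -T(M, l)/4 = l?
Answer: 194358/7 ≈ 27765.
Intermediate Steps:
f = 35 (f = 28 - 7*(-1) = 28 + 7 = 35)
T(M, l) = -4*l
H(z) = -175 - 5*z (H(z) = -5*(z + 35) = -5*(35 + z) = -175 - 5*z)
X(B, W) = B*W² (X(B, W) = (B*W)*W = B*W²)
c(k) = -4/7 (c(k) = -(-4)*(-1)/7 = -⅐*4 = -4/7)
(32593 - 4827) + c(X(-13, H(3))) = (32593 - 4827) - 4/7 = 27766 - 4/7 = 194358/7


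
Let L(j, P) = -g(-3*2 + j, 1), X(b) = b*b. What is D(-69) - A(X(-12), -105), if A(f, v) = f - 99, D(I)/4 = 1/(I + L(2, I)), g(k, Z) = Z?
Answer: -1577/35 ≈ -45.057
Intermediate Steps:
X(b) = b**2
L(j, P) = -1 (L(j, P) = -1*1 = -1)
D(I) = 4/(-1 + I) (D(I) = 4/(I - 1) = 4/(-1 + I))
A(f, v) = -99 + f
D(-69) - A(X(-12), -105) = 4/(-1 - 69) - (-99 + (-12)**2) = 4/(-70) - (-99 + 144) = 4*(-1/70) - 1*45 = -2/35 - 45 = -1577/35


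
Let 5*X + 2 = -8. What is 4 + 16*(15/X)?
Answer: -116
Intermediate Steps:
X = -2 (X = -2/5 + (1/5)*(-8) = -2/5 - 8/5 = -2)
4 + 16*(15/X) = 4 + 16*(15/(-2)) = 4 + 16*(15*(-1/2)) = 4 + 16*(-15/2) = 4 - 120 = -116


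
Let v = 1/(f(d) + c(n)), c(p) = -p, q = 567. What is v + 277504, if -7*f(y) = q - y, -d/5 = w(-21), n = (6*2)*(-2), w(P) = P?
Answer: 11655167/42 ≈ 2.7750e+5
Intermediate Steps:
n = -24 (n = 12*(-2) = -24)
d = 105 (d = -5*(-21) = 105)
f(y) = -81 + y/7 (f(y) = -(567 - y)/7 = -81 + y/7)
v = -1/42 (v = 1/((-81 + (⅐)*105) - 1*(-24)) = 1/((-81 + 15) + 24) = 1/(-66 + 24) = 1/(-42) = -1/42 ≈ -0.023810)
v + 277504 = -1/42 + 277504 = 11655167/42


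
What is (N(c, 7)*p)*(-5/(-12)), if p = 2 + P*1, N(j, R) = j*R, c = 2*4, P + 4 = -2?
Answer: -280/3 ≈ -93.333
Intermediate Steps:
P = -6 (P = -4 - 2 = -6)
c = 8
N(j, R) = R*j
p = -4 (p = 2 - 6*1 = 2 - 6 = -4)
(N(c, 7)*p)*(-5/(-12)) = ((7*8)*(-4))*(-5/(-12)) = (56*(-4))*(-5*(-1/12)) = -224*5/12 = -280/3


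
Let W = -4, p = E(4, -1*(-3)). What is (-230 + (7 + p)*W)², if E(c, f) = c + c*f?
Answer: 103684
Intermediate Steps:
p = 16 (p = 4*(1 - 1*(-3)) = 4*(1 + 3) = 4*4 = 16)
(-230 + (7 + p)*W)² = (-230 + (7 + 16)*(-4))² = (-230 + 23*(-4))² = (-230 - 92)² = (-322)² = 103684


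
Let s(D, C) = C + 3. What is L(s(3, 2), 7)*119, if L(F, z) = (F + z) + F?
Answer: 2023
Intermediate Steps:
s(D, C) = 3 + C
L(F, z) = z + 2*F
L(s(3, 2), 7)*119 = (7 + 2*(3 + 2))*119 = (7 + 2*5)*119 = (7 + 10)*119 = 17*119 = 2023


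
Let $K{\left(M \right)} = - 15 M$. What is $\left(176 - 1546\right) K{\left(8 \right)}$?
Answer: $164400$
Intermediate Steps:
$\left(176 - 1546\right) K{\left(8 \right)} = \left(176 - 1546\right) \left(\left(-15\right) 8\right) = \left(-1370\right) \left(-120\right) = 164400$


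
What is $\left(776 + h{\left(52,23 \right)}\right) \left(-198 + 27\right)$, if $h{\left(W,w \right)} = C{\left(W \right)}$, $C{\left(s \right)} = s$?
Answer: $-141588$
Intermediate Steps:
$h{\left(W,w \right)} = W$
$\left(776 + h{\left(52,23 \right)}\right) \left(-198 + 27\right) = \left(776 + 52\right) \left(-198 + 27\right) = 828 \left(-171\right) = -141588$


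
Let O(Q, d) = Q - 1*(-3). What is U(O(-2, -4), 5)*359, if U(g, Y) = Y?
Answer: 1795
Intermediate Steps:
O(Q, d) = 3 + Q (O(Q, d) = Q + 3 = 3 + Q)
U(O(-2, -4), 5)*359 = 5*359 = 1795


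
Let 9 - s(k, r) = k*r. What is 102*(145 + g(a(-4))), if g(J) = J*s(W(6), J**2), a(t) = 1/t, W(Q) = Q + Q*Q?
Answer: 234039/16 ≈ 14627.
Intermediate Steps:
W(Q) = Q + Q**2
s(k, r) = 9 - k*r
g(J) = J*(9 - 42*J**2) (g(J) = J*(9 - 6*(1 + 6)*J**2) = J*(9 - 6*7*J**2) = J*(9 - 1*42*J**2) = J*(9 - 42*J**2))
102*(145 + g(a(-4))) = 102*(145 + (-42*(1/(-4))**3 + 9/(-4))) = 102*(145 + (-42*(-1/4)**3 + 9*(-1/4))) = 102*(145 + (-42*(-1/64) - 9/4)) = 102*(145 + (21/32 - 9/4)) = 102*(145 - 51/32) = 102*(4589/32) = 234039/16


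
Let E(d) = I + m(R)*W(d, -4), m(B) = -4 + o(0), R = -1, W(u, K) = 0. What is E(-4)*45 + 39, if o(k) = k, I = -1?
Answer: -6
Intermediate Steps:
m(B) = -4 (m(B) = -4 + 0 = -4)
E(d) = -1 (E(d) = -1 - 4*0 = -1 + 0 = -1)
E(-4)*45 + 39 = -1*45 + 39 = -45 + 39 = -6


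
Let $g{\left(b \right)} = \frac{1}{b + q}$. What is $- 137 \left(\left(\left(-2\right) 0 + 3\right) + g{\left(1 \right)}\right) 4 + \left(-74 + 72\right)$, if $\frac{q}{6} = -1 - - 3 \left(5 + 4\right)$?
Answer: $- \frac{258970}{157} \approx -1649.5$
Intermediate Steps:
$q = 156$ ($q = 6 \left(-1 - - 3 \left(5 + 4\right)\right) = 6 \left(-1 - \left(-3\right) 9\right) = 6 \left(-1 - -27\right) = 6 \left(-1 + 27\right) = 6 \cdot 26 = 156$)
$g{\left(b \right)} = \frac{1}{156 + b}$ ($g{\left(b \right)} = \frac{1}{b + 156} = \frac{1}{156 + b}$)
$- 137 \left(\left(\left(-2\right) 0 + 3\right) + g{\left(1 \right)}\right) 4 + \left(-74 + 72\right) = - 137 \left(\left(\left(-2\right) 0 + 3\right) + \frac{1}{156 + 1}\right) 4 + \left(-74 + 72\right) = - 137 \left(\left(0 + 3\right) + \frac{1}{157}\right) 4 - 2 = - 137 \left(3 + \frac{1}{157}\right) 4 - 2 = - 137 \cdot \frac{472}{157} \cdot 4 - 2 = \left(-137\right) \frac{1888}{157} - 2 = - \frac{258656}{157} - 2 = - \frac{258970}{157}$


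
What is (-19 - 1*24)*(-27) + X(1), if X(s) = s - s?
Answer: 1161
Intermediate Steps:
X(s) = 0
(-19 - 1*24)*(-27) + X(1) = (-19 - 1*24)*(-27) + 0 = (-19 - 24)*(-27) + 0 = -43*(-27) + 0 = 1161 + 0 = 1161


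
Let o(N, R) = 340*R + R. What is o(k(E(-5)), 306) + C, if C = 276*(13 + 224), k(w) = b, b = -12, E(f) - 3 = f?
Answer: 169758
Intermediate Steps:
E(f) = 3 + f
k(w) = -12
o(N, R) = 341*R
C = 65412 (C = 276*237 = 65412)
o(k(E(-5)), 306) + C = 341*306 + 65412 = 104346 + 65412 = 169758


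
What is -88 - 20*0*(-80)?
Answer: -88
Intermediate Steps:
-88 - 20*0*(-80) = -88 + 0*(-80) = -88 + 0 = -88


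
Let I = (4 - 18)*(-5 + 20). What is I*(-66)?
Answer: 13860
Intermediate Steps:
I = -210 (I = -14*15 = -210)
I*(-66) = -210*(-66) = 13860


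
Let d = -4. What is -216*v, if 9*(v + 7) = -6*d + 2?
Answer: 888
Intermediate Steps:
v = -37/9 (v = -7 + (-6*(-4) + 2)/9 = -7 + (24 + 2)/9 = -7 + (⅑)*26 = -7 + 26/9 = -37/9 ≈ -4.1111)
-216*v = -216*(-37/9) = 888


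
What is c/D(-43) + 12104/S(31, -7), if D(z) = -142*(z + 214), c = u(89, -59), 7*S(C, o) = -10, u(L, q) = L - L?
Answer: -42364/5 ≈ -8472.8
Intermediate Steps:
u(L, q) = 0
S(C, o) = -10/7 (S(C, o) = (⅐)*(-10) = -10/7)
c = 0
D(z) = -30388 - 142*z (D(z) = -142*(214 + z) = -30388 - 142*z)
c/D(-43) + 12104/S(31, -7) = 0/(-30388 - 142*(-43)) + 12104/(-10/7) = 0/(-30388 + 6106) + 12104*(-7/10) = 0/(-24282) - 42364/5 = 0*(-1/24282) - 42364/5 = 0 - 42364/5 = -42364/5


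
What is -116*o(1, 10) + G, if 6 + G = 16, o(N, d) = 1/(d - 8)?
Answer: -48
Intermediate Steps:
o(N, d) = 1/(-8 + d)
G = 10 (G = -6 + 16 = 10)
-116*o(1, 10) + G = -116/(-8 + 10) + 10 = -116/2 + 10 = -116*½ + 10 = -58 + 10 = -48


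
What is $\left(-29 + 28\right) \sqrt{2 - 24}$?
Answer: $- i \sqrt{22} \approx - 4.6904 i$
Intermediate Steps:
$\left(-29 + 28\right) \sqrt{2 - 24} = - \sqrt{-22} = - i \sqrt{22}$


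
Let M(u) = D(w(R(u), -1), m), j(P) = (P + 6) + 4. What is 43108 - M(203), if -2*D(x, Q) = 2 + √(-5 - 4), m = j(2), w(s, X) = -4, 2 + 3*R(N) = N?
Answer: 43109 + 3*I/2 ≈ 43109.0 + 1.5*I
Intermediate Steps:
R(N) = -⅔ + N/3
j(P) = 10 + P (j(P) = (6 + P) + 4 = 10 + P)
m = 12 (m = 10 + 2 = 12)
D(x, Q) = -1 - 3*I/2 (D(x, Q) = -(2 + √(-5 - 4))/2 = -(2 + √(-9))/2 = -(2 + 3*I)/2 = -1 - 3*I/2)
M(u) = -1 - 3*I/2
43108 - M(203) = 43108 - (-1 - 3*I/2) = 43108 + (1 + 3*I/2) = 43109 + 3*I/2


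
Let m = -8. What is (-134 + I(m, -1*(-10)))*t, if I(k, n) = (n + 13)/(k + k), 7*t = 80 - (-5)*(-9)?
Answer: -10835/16 ≈ -677.19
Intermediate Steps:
t = 5 (t = (80 - (-5)*(-9))/7 = (80 - 1*45)/7 = (80 - 45)/7 = (1/7)*35 = 5)
I(k, n) = (13 + n)/(2*k) (I(k, n) = (13 + n)/((2*k)) = (13 + n)*(1/(2*k)) = (13 + n)/(2*k))
(-134 + I(m, -1*(-10)))*t = (-134 + (1/2)*(13 - 1*(-10))/(-8))*5 = (-134 + (1/2)*(-1/8)*(13 + 10))*5 = (-134 + (1/2)*(-1/8)*23)*5 = (-134 - 23/16)*5 = -2167/16*5 = -10835/16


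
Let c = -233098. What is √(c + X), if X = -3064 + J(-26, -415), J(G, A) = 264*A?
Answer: I*√345722 ≈ 587.98*I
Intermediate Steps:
X = -112624 (X = -3064 + 264*(-415) = -3064 - 109560 = -112624)
√(c + X) = √(-233098 - 112624) = √(-345722) = I*√345722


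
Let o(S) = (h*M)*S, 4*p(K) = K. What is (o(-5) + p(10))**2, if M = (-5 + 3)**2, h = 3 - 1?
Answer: 5625/4 ≈ 1406.3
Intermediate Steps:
h = 2
M = 4 (M = (-2)**2 = 4)
p(K) = K/4
o(S) = 8*S (o(S) = (2*4)*S = 8*S)
(o(-5) + p(10))**2 = (8*(-5) + (1/4)*10)**2 = (-40 + 5/2)**2 = (-75/2)**2 = 5625/4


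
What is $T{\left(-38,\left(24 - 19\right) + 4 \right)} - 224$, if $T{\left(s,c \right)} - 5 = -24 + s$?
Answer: $-281$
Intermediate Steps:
$T{\left(s,c \right)} = -19 + s$ ($T{\left(s,c \right)} = 5 + \left(-24 + s\right) = -19 + s$)
$T{\left(-38,\left(24 - 19\right) + 4 \right)} - 224 = \left(-19 - 38\right) - 224 = -57 - 224 = -281$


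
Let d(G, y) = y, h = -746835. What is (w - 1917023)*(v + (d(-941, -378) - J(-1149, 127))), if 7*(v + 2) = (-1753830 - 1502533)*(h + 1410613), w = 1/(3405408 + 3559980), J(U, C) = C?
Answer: 28862125000853017403531849/48757716 ≈ 5.9195e+17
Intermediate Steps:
w = 1/6965388 ≈ 1.4357e-7
v = -2161502119428/7 (v = -2 + ((-1753830 - 1502533)*(-746835 + 1410613))/7 = -2 + (-3256363*663778)/7 = -2 + (⅐)*(-2161502119414) = -2 - 2161502119414/7 = -2161502119428/7 ≈ -3.0879e+11)
(w - 1917023)*(v + (d(-941, -378) - J(-1149, 127))) = (1/6965388 - 1917023)*(-2161502119428/7 + (-378 - 1*127)) = -13352808999923*(-2161502119428/7 + (-378 - 127))/6965388 = -13352808999923*(-2161502119428/7 - 505)/6965388 = -13352808999923/6965388*(-2161502122963/7) = 28862125000853017403531849/48757716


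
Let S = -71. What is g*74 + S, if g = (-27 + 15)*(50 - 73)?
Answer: 20353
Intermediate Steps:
g = 276 (g = -12*(-23) = 276)
g*74 + S = 276*74 - 71 = 20424 - 71 = 20353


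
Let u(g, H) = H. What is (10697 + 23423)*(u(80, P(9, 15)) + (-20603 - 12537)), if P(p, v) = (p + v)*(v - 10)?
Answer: -1126642400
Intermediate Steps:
P(p, v) = (-10 + v)*(p + v) (P(p, v) = (p + v)*(-10 + v) = (-10 + v)*(p + v))
(10697 + 23423)*(u(80, P(9, 15)) + (-20603 - 12537)) = (10697 + 23423)*((15**2 - 10*9 - 10*15 + 9*15) + (-20603 - 12537)) = 34120*((225 - 90 - 150 + 135) - 33140) = 34120*(120 - 33140) = 34120*(-33020) = -1126642400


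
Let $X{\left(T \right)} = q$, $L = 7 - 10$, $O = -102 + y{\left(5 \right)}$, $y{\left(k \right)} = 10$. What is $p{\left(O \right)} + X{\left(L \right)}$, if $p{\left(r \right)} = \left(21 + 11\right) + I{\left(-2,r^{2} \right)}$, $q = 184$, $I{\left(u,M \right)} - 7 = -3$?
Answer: $220$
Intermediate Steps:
$I{\left(u,M \right)} = 4$ ($I{\left(u,M \right)} = 7 - 3 = 4$)
$O = -92$ ($O = -102 + 10 = -92$)
$p{\left(r \right)} = 36$ ($p{\left(r \right)} = \left(21 + 11\right) + 4 = 32 + 4 = 36$)
$L = -3$
$X{\left(T \right)} = 184$
$p{\left(O \right)} + X{\left(L \right)} = 36 + 184 = 220$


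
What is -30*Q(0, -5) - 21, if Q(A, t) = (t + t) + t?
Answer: 429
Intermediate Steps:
Q(A, t) = 3*t (Q(A, t) = 2*t + t = 3*t)
-30*Q(0, -5) - 21 = -90*(-5) - 21 = -30*(-15) - 21 = 450 - 21 = 429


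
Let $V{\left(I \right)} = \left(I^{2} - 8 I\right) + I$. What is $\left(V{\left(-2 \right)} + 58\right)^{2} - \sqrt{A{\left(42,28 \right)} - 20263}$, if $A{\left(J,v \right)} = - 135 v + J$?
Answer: $5776 - i \sqrt{24001} \approx 5776.0 - 154.92 i$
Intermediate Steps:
$V{\left(I \right)} = I^{2} - 7 I$
$A{\left(J,v \right)} = J - 135 v$
$\left(V{\left(-2 \right)} + 58\right)^{2} - \sqrt{A{\left(42,28 \right)} - 20263} = \left(- 2 \left(-7 - 2\right) + 58\right)^{2} - \sqrt{\left(42 - 3780\right) - 20263} = \left(\left(-2\right) \left(-9\right) + 58\right)^{2} - \sqrt{\left(42 - 3780\right) - 20263} = \left(18 + 58\right)^{2} - \sqrt{-3738 - 20263} = 76^{2} - \sqrt{-24001} = 5776 - i \sqrt{24001}$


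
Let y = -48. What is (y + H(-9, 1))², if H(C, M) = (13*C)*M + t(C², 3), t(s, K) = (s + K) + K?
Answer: 6084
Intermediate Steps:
t(s, K) = s + 2*K (t(s, K) = (K + s) + K = s + 2*K)
H(C, M) = 6 + C² + 13*C*M (H(C, M) = (13*C)*M + (C² + 2*3) = 13*C*M + (C² + 6) = 13*C*M + (6 + C²) = 6 + C² + 13*C*M)
(y + H(-9, 1))² = (-48 + (6 + (-9)² + 13*(-9)*1))² = (-48 + (6 + 81 - 117))² = (-48 - 30)² = (-78)² = 6084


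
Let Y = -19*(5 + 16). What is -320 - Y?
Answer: 79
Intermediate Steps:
Y = -399 (Y = -19*21 = -399)
-320 - Y = -320 - 1*(-399) = -320 + 399 = 79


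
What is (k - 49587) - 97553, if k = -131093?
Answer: -278233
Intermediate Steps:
(k - 49587) - 97553 = (-131093 - 49587) - 97553 = -180680 - 97553 = -278233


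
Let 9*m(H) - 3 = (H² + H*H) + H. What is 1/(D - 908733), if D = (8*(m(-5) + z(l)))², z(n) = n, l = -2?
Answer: -9/8172197 ≈ -1.1013e-6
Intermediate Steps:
m(H) = ⅓ + H/9 + 2*H²/9 (m(H) = ⅓ + ((H² + H*H) + H)/9 = ⅓ + ((H² + H²) + H)/9 = ⅓ + (2*H² + H)/9 = ⅓ + (H + 2*H²)/9 = ⅓ + (H/9 + 2*H²/9) = ⅓ + H/9 + 2*H²/9)
D = 6400/9 (D = (8*((⅓ + (⅑)*(-5) + (2/9)*(-5)²) - 2))² = (8*((⅓ - 5/9 + (2/9)*25) - 2))² = (8*((⅓ - 5/9 + 50/9) - 2))² = (8*(16/3 - 2))² = (8*(10/3))² = (80/3)² = 6400/9 ≈ 711.11)
1/(D - 908733) = 1/(6400/9 - 908733) = 1/(-8172197/9) = -9/8172197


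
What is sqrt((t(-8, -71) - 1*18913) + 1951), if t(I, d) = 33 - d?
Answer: I*sqrt(16858) ≈ 129.84*I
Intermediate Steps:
sqrt((t(-8, -71) - 1*18913) + 1951) = sqrt(((33 - 1*(-71)) - 1*18913) + 1951) = sqrt(((33 + 71) - 18913) + 1951) = sqrt((104 - 18913) + 1951) = sqrt(-18809 + 1951) = sqrt(-16858) = I*sqrt(16858)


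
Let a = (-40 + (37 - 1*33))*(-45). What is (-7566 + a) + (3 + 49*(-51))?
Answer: -8442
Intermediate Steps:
a = 1620 (a = (-40 + (37 - 33))*(-45) = (-40 + 4)*(-45) = -36*(-45) = 1620)
(-7566 + a) + (3 + 49*(-51)) = (-7566 + 1620) + (3 + 49*(-51)) = -5946 + (3 - 2499) = -5946 - 2496 = -8442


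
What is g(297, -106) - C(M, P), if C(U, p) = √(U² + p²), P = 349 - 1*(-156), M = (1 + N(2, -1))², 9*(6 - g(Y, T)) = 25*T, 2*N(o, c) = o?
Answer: 2704/9 - √255041 ≈ -204.57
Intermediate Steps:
N(o, c) = o/2
g(Y, T) = 6 - 25*T/9
M = 4 (M = (1 + (½)*2)² = (1 + 1)² = 2² = 4)
P = 505 (P = 349 + 156 = 505)
g(297, -106) - C(M, P) = (6 - 25/9*(-106)) - √(4² + 505²) = (6 + 2650/9) - √(16 + 255025) = 2704/9 - √255041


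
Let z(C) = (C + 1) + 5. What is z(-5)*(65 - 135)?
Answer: -70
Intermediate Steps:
z(C) = 6 + C (z(C) = (1 + C) + 5 = 6 + C)
z(-5)*(65 - 135) = (6 - 5)*(65 - 135) = 1*(-70) = -70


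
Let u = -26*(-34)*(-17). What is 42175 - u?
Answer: 57203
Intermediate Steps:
u = -15028 (u = 884*(-17) = -15028)
42175 - u = 42175 - 1*(-15028) = 42175 + 15028 = 57203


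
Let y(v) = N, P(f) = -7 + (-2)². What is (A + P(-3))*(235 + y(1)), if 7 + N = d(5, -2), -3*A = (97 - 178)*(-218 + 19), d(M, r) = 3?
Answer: -1241856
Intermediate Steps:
A = -5373 (A = -(97 - 178)*(-218 + 19)/3 = -(-27)*(-199) = -⅓*16119 = -5373)
N = -4 (N = -7 + 3 = -4)
P(f) = -3 (P(f) = -7 + 4 = -3)
y(v) = -4
(A + P(-3))*(235 + y(1)) = (-5373 - 3)*(235 - 4) = -5376*231 = -1241856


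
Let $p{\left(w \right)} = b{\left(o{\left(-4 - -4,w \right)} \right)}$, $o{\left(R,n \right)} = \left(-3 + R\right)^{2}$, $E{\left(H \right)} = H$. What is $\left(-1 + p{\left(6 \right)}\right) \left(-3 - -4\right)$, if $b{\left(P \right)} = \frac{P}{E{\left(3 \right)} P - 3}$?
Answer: $- \frac{5}{8} \approx -0.625$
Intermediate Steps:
$b{\left(P \right)} = \frac{P}{-3 + 3 P}$ ($b{\left(P \right)} = \frac{P}{3 P - 3} = \frac{P}{-3 + 3 P}$)
$p{\left(w \right)} = \frac{3}{8}$ ($p{\left(w \right)} = \frac{\left(-3 - 0\right)^{2}}{3 \left(-1 + \left(-3 - 0\right)^{2}\right)} = \frac{\left(-3 + \left(-4 + 4\right)\right)^{2}}{3 \left(-1 + \left(-3 + \left(-4 + 4\right)\right)^{2}\right)} = \frac{\left(-3 + 0\right)^{2}}{3 \left(-1 + \left(-3 + 0\right)^{2}\right)} = \frac{\left(-3\right)^{2}}{3 \left(-1 + \left(-3\right)^{2}\right)} = \frac{1}{3} \cdot 9 \frac{1}{-1 + 9} = \frac{1}{3} \cdot 9 \cdot \frac{1}{8} = \frac{3}{8}$)
$\left(-1 + p{\left(6 \right)}\right) \left(-3 - -4\right) = \left(-1 + \frac{3}{8}\right) \left(-3 - -4\right) = - \frac{5 \left(-3 + 4\right)}{8} = \left(- \frac{5}{8}\right) 1 = - \frac{5}{8}$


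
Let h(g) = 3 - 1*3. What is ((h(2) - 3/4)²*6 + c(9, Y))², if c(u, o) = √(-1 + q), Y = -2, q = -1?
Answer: 601/64 + 27*I*√2/4 ≈ 9.3906 + 9.5459*I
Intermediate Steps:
h(g) = 0 (h(g) = 3 - 3 = 0)
c(u, o) = I*√2 (c(u, o) = √(-1 - 1) = √(-2) = I*√2)
((h(2) - 3/4)²*6 + c(9, Y))² = ((0 - 3/4)²*6 + I*√2)² = ((0 - 3*¼)²*6 + I*√2)² = ((0 - ¾)²*6 + I*√2)² = ((-¾)²*6 + I*√2)² = ((9/16)*6 + I*√2)² = (27/8 + I*√2)²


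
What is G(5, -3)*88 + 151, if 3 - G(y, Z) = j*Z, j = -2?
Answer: -113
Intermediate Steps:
G(y, Z) = 3 + 2*Z (G(y, Z) = 3 - (-2)*Z = 3 + 2*Z)
G(5, -3)*88 + 151 = (3 + 2*(-3))*88 + 151 = (3 - 6)*88 + 151 = -3*88 + 151 = -264 + 151 = -113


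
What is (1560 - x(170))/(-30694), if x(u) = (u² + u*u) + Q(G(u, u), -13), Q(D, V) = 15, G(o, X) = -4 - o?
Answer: 56255/30694 ≈ 1.8328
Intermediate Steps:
x(u) = 15 + 2*u² (x(u) = (u² + u*u) + 15 = (u² + u²) + 15 = 2*u² + 15 = 15 + 2*u²)
(1560 - x(170))/(-30694) = (1560 - (15 + 2*170²))/(-30694) = (1560 - (15 + 2*28900))*(-1/30694) = (1560 - (15 + 57800))*(-1/30694) = (1560 - 1*57815)*(-1/30694) = (1560 - 57815)*(-1/30694) = -56255*(-1/30694) = 56255/30694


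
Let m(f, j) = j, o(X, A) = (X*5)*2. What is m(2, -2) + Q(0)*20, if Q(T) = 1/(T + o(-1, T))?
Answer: -4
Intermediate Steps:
o(X, A) = 10*X (o(X, A) = (5*X)*2 = 10*X)
Q(T) = 1/(-10 + T) (Q(T) = 1/(T + 10*(-1)) = 1/(T - 10) = 1/(-10 + T))
m(2, -2) + Q(0)*20 = -2 + 20/(-10 + 0) = -2 + 20/(-10) = -2 - ⅒*20 = -2 - 2 = -4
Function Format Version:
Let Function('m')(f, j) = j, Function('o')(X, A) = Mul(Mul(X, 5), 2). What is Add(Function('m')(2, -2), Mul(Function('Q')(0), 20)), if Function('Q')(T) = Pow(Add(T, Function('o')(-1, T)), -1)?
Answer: -4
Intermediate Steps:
Function('o')(X, A) = Mul(10, X) (Function('o')(X, A) = Mul(Mul(5, X), 2) = Mul(10, X))
Function('Q')(T) = Pow(Add(-10, T), -1) (Function('Q')(T) = Pow(Add(T, Mul(10, -1)), -1) = Pow(Add(T, -10), -1) = Pow(Add(-10, T), -1))
Add(Function('m')(2, -2), Mul(Function('Q')(0), 20)) = Add(-2, Mul(Pow(Add(-10, 0), -1), 20)) = Add(-2, Mul(Pow(-10, -1), 20)) = Add(-2, Mul(Rational(-1, 10), 20)) = Add(-2, -2) = -4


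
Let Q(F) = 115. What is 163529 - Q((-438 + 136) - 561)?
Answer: 163414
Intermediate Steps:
163529 - Q((-438 + 136) - 561) = 163529 - 1*115 = 163529 - 115 = 163414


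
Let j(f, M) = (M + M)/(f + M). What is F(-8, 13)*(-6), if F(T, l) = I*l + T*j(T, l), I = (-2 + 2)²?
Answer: 1248/5 ≈ 249.60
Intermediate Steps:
I = 0 (I = 0² = 0)
j(f, M) = 2*M/(M + f) (j(f, M) = (2*M)/(M + f) = 2*M/(M + f))
F(T, l) = 2*T*l/(T + l) (F(T, l) = 0*l + T*(2*l/(l + T)) = 0 + T*(2*l/(T + l)) = 0 + 2*T*l/(T + l) = 2*T*l/(T + l))
F(-8, 13)*(-6) = (2*(-8)*13/(-8 + 13))*(-6) = (2*(-8)*13/5)*(-6) = (2*(-8)*13*(⅕))*(-6) = -208/5*(-6) = 1248/5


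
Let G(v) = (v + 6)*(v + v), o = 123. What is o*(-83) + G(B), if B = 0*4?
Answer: -10209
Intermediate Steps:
B = 0
G(v) = 2*v*(6 + v) (G(v) = (6 + v)*(2*v) = 2*v*(6 + v))
o*(-83) + G(B) = 123*(-83) + 2*0*(6 + 0) = -10209 + 2*0*6 = -10209 + 0 = -10209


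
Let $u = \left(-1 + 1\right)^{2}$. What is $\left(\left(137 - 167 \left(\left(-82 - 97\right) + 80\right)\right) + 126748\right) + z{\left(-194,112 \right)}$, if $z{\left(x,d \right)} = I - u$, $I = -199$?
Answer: $143219$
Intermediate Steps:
$u = 0$ ($u = 0^{2} = 0$)
$z{\left(x,d \right)} = -199$ ($z{\left(x,d \right)} = -199 - 0 = -199 + 0 = -199$)
$\left(\left(137 - 167 \left(\left(-82 - 97\right) + 80\right)\right) + 126748\right) + z{\left(-194,112 \right)} = \left(\left(137 - 167 \left(\left(-82 - 97\right) + 80\right)\right) + 126748\right) - 199 = \left(\left(137 - 167 \left(-179 + 80\right)\right) + 126748\right) - 199 = \left(\left(137 - -16533\right) + 126748\right) - 199 = \left(\left(137 + 16533\right) + 126748\right) - 199 = \left(16670 + 126748\right) - 199 = 143418 - 199 = 143219$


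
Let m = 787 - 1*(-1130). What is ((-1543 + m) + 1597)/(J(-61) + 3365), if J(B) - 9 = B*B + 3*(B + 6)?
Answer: 219/770 ≈ 0.28442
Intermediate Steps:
m = 1917 (m = 787 + 1130 = 1917)
J(B) = 27 + B**2 + 3*B (J(B) = 9 + (B*B + 3*(B + 6)) = 9 + (B**2 + 3*(6 + B)) = 9 + (B**2 + (18 + 3*B)) = 9 + (18 + B**2 + 3*B) = 27 + B**2 + 3*B)
((-1543 + m) + 1597)/(J(-61) + 3365) = ((-1543 + 1917) + 1597)/((27 + (-61)**2 + 3*(-61)) + 3365) = (374 + 1597)/((27 + 3721 - 183) + 3365) = 1971/(3565 + 3365) = 1971/6930 = 1971*(1/6930) = 219/770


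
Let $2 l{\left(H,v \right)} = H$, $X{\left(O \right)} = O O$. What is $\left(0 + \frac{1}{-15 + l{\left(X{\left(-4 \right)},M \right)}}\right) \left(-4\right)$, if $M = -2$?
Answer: $\frac{4}{7} \approx 0.57143$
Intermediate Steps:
$X{\left(O \right)} = O^{2}$
$l{\left(H,v \right)} = \frac{H}{2}$
$\left(0 + \frac{1}{-15 + l{\left(X{\left(-4 \right)},M \right)}}\right) \left(-4\right) = \left(0 + \frac{1}{-15 + \frac{\left(-4\right)^{2}}{2}}\right) \left(-4\right) = \left(0 + \frac{1}{-15 + \frac{1}{2} \cdot 16}\right) \left(-4\right) = \left(0 + \frac{1}{-15 + 8}\right) \left(-4\right) = \left(0 + \frac{1}{-7}\right) \left(-4\right) = \left(0 - \frac{1}{7}\right) \left(-4\right) = \left(- \frac{1}{7}\right) \left(-4\right) = \frac{4}{7}$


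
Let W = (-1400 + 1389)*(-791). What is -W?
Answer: -8701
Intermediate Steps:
W = 8701 (W = -11*(-791) = 8701)
-W = -1*8701 = -8701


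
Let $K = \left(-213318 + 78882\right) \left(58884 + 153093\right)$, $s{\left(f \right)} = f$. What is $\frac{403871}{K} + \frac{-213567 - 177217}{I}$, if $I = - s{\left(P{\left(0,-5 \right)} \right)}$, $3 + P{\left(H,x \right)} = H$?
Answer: $- \frac{3712101501609887}{28497339972} \approx -1.3026 \cdot 10^{5}$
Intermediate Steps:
$P{\left(H,x \right)} = -3 + H$
$I = 3$ ($I = - (-3 + 0) = \left(-1\right) \left(-3\right) = 3$)
$K = -28497339972$ ($K = \left(-134436\right) 211977 = -28497339972$)
$\frac{403871}{K} + \frac{-213567 - 177217}{I} = \frac{403871}{-28497339972} + \frac{-213567 - 177217}{3} = 403871 \left(- \frac{1}{28497339972}\right) + \left(-213567 - 177217\right) \frac{1}{3} = - \frac{403871}{28497339972} - \frac{390784}{3} = - \frac{3712101501609887}{28497339972}$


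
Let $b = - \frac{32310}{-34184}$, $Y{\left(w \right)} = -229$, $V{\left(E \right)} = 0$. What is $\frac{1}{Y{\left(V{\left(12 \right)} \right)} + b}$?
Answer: $- \frac{17092}{3897913} \approx -0.0043849$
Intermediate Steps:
$b = \frac{16155}{17092}$ ($b = \left(-32310\right) \left(- \frac{1}{34184}\right) = \frac{16155}{17092} \approx 0.94518$)
$\frac{1}{Y{\left(V{\left(12 \right)} \right)} + b} = \frac{1}{-229 + \frac{16155}{17092}} = \frac{1}{- \frac{3897913}{17092}} = - \frac{17092}{3897913}$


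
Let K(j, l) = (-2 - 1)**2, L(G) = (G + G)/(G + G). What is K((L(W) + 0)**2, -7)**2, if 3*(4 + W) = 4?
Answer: 81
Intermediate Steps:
W = -8/3 (W = -4 + (1/3)*4 = -4 + 4/3 = -8/3 ≈ -2.6667)
L(G) = 1 (L(G) = (2*G)/((2*G)) = (2*G)*(1/(2*G)) = 1)
K(j, l) = 9 (K(j, l) = (-3)**2 = 9)
K((L(W) + 0)**2, -7)**2 = 9**2 = 81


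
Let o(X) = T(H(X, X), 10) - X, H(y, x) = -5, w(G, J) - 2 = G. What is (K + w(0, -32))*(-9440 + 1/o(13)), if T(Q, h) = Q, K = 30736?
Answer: -870505283/3 ≈ -2.9017e+8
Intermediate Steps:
w(G, J) = 2 + G
o(X) = -5 - X
(K + w(0, -32))*(-9440 + 1/o(13)) = (30736 + (2 + 0))*(-9440 + 1/(-5 - 1*13)) = (30736 + 2)*(-9440 + 1/(-5 - 13)) = 30738*(-9440 + 1/(-18)) = 30738*(-9440 - 1/18) = 30738*(-169921/18) = -870505283/3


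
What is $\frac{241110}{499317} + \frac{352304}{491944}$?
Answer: $\frac{12271833092}{10234833427} \approx 1.199$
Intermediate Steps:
$\frac{241110}{499317} + \frac{352304}{491944} = 241110 \cdot \frac{1}{499317} + 352304 \cdot \frac{1}{491944} = \frac{80370}{166439} + \frac{44038}{61493} = \frac{12271833092}{10234833427}$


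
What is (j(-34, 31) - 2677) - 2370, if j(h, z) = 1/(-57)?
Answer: -287680/57 ≈ -5047.0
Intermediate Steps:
j(h, z) = -1/57
(j(-34, 31) - 2677) - 2370 = (-1/57 - 2677) - 2370 = -152590/57 - 2370 = -287680/57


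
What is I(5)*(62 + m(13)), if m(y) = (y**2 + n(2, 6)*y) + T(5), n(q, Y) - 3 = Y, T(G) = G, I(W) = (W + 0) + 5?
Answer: 3530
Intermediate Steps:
I(W) = 5 + W (I(W) = W + 5 = 5 + W)
n(q, Y) = 3 + Y
m(y) = 5 + y**2 + 9*y (m(y) = (y**2 + (3 + 6)*y) + 5 = (y**2 + 9*y) + 5 = 5 + y**2 + 9*y)
I(5)*(62 + m(13)) = (5 + 5)*(62 + (5 + 13**2 + 9*13)) = 10*(62 + (5 + 169 + 117)) = 10*(62 + 291) = 10*353 = 3530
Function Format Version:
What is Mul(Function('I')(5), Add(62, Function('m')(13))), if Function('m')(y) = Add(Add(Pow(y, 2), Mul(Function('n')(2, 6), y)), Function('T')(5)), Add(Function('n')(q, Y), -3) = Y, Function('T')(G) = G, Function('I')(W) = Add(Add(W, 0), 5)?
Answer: 3530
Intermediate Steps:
Function('I')(W) = Add(5, W) (Function('I')(W) = Add(W, 5) = Add(5, W))
Function('n')(q, Y) = Add(3, Y)
Function('m')(y) = Add(5, Pow(y, 2), Mul(9, y)) (Function('m')(y) = Add(Add(Pow(y, 2), Mul(Add(3, 6), y)), 5) = Add(Add(Pow(y, 2), Mul(9, y)), 5) = Add(5, Pow(y, 2), Mul(9, y)))
Mul(Function('I')(5), Add(62, Function('m')(13))) = Mul(Add(5, 5), Add(62, Add(5, Pow(13, 2), Mul(9, 13)))) = Mul(10, Add(62, Add(5, 169, 117))) = Mul(10, Add(62, 291)) = Mul(10, 353) = 3530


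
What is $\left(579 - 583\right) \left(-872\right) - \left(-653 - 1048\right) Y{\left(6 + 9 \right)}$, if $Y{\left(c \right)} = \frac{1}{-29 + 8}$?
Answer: $3407$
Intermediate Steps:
$Y{\left(c \right)} = - \frac{1}{21}$ ($Y{\left(c \right)} = \frac{1}{-21} = - \frac{1}{21}$)
$\left(579 - 583\right) \left(-872\right) - \left(-653 - 1048\right) Y{\left(6 + 9 \right)} = \left(579 - 583\right) \left(-872\right) - \left(-653 - 1048\right) \left(- \frac{1}{21}\right) = \left(-4\right) \left(-872\right) - \left(-1701\right) \left(- \frac{1}{21}\right) = 3488 - 81 = 3407$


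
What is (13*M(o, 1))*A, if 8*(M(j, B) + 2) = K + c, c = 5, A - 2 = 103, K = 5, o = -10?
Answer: -4095/4 ≈ -1023.8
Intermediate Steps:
A = 105 (A = 2 + 103 = 105)
M(j, B) = -¾ (M(j, B) = -2 + (5 + 5)/8 = -2 + (⅛)*10 = -2 + 5/4 = -¾)
(13*M(o, 1))*A = (13*(-¾))*105 = -39/4*105 = -4095/4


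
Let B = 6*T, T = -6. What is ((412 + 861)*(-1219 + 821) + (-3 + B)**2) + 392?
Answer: -504741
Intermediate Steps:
B = -36 (B = 6*(-6) = -36)
((412 + 861)*(-1219 + 821) + (-3 + B)**2) + 392 = ((412 + 861)*(-1219 + 821) + (-3 - 36)**2) + 392 = (1273*(-398) + (-39)**2) + 392 = (-506654 + 1521) + 392 = -505133 + 392 = -504741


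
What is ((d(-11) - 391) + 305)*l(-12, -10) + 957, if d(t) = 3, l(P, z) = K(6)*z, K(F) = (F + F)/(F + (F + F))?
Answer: 4531/3 ≈ 1510.3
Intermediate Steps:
K(F) = ⅔ (K(F) = (2*F)/(F + 2*F) = (2*F)/((3*F)) = (2*F)*(1/(3*F)) = ⅔)
l(P, z) = 2*z/3
((d(-11) - 391) + 305)*l(-12, -10) + 957 = ((3 - 391) + 305)*((⅔)*(-10)) + 957 = (-388 + 305)*(-20/3) + 957 = -83*(-20/3) + 957 = 1660/3 + 957 = 4531/3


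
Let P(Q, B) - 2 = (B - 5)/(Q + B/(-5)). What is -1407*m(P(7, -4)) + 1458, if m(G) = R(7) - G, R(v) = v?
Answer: -93606/13 ≈ -7200.5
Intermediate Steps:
P(Q, B) = 2 + (-5 + B)/(Q - B/5) (P(Q, B) = 2 + (B - 5)/(Q + B/(-5)) = 2 + (-5 + B)/(Q + B*(-⅕)) = 2 + (-5 + B)/(Q - B/5))
m(G) = 7 - G
-1407*m(P(7, -4)) + 1458 = -1407*(7 - (25 - 10*7 - 3*(-4))/(-4 - 5*7)) + 1458 = -1407*(7 - (25 - 70 + 12)/(-4 - 35)) + 1458 = -1407*(7 - (-33)/(-39)) + 1458 = -1407*(7 - (-1)*(-33)/39) + 1458 = -1407*(7 - 1*11/13) + 1458 = -1407*(7 - 11/13) + 1458 = -1407*80/13 + 1458 = -112560/13 + 1458 = -93606/13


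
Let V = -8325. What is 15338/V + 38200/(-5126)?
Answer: -198318794/21336975 ≈ -9.2946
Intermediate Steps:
15338/V + 38200/(-5126) = 15338/(-8325) + 38200/(-5126) = 15338*(-1/8325) + 38200*(-1/5126) = -15338/8325 - 19100/2563 = -198318794/21336975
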